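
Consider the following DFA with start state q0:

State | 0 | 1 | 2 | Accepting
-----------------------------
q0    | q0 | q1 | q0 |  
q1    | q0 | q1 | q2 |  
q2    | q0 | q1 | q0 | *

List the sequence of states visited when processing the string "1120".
q0 → q1 → q1 → q2 → q0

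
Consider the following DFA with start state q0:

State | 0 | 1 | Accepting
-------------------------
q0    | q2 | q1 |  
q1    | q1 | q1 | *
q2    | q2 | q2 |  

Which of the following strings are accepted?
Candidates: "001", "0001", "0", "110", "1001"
"001": q0 → q2 → q2 → q2; q2 is not accepting → rejected
"0001": q0 → q2 → q2 → q2 → q2; q2 is not accepting → rejected
"0": q0 → q2; q2 is not accepting → rejected
"110": q0 → q1 → q1 → q1; q1 is accepting → accepted
"1001": q0 → q1 → q1 → q1 → q1; q1 is accepting → accepted

Final answer: "110", "1001"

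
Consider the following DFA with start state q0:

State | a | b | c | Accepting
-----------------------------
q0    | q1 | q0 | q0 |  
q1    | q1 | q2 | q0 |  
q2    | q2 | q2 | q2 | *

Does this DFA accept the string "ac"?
Start in q0.
Read 'a': q0 → q1
Read 'c': q1 → q0
Final state q0 is not accepting, so the string is rejected.

Final answer: No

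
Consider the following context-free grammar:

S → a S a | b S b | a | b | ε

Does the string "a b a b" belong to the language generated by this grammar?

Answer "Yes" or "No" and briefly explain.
Every production places the same symbol at both ends (or yields a single symbol / ε), so every derived string is a palindrome. a b a b reversed is b a b a ≠ a b a b, so it is not a palindrome and cannot be derived (already the first step fails: the string starts with a but ends with b, so neither S → a S a nor S → b S b fits).

Final answer: No - no valid derivation exists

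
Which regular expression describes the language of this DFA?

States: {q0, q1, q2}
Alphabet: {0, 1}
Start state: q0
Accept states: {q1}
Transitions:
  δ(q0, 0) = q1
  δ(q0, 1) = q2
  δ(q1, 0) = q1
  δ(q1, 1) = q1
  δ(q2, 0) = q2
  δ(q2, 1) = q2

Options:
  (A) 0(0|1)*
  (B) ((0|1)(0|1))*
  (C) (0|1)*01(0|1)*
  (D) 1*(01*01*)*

Testing sample strings against the DFA:
  '110' -> rejected
  '0100' -> accepted
  '0011' -> accepted
  '00' -> accepted
Checking each option for a counterexample:
  (A) 0(0|1)*: agrees with the DFA on all strings of length ≤ 4
  (B) ((0|1)(0|1))*: ε is rejected by the DFA but matches the regex → eliminated
  (C) (0|1)*01(0|1)*: '0' is accepted by the DFA but does not match the regex → eliminated
  (D) 1*(01*01*)*: ε is rejected by the DFA but matches the regex → eliminated
Only (A) 0(0|1)* is consistent with the DFA.

Final answer: (A) 0(0|1)*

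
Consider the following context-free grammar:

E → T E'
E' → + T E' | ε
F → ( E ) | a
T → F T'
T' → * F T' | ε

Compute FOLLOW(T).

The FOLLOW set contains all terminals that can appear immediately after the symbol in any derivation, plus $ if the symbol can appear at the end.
Useful FIRST sets: FIRST(E') = {+, ε}, FIRST(T') = {*, ε} (both E' and T' are nullable).
FOLLOW(E): E is the start symbol → $; E appears in F → ( E ) followed by ')' → FOLLOW(E) = {), $}.
FOLLOW(E'): E' appears at the right end of E → T E' and of E' → + T E', so FOLLOW(E') ⊇ FOLLOW(E) (the second occurrence adds nothing new). FOLLOW(E') = {), $}.
FOLLOW(T): in E → T E' and E' → + T E', T is followed by E': add FIRST(E') minus ε = {+}; since E' is nullable, also add FOLLOW(E) and FOLLOW(E') = {), $}. FOLLOW(T) = {+, ), $}.

Final answer: {$, ), +}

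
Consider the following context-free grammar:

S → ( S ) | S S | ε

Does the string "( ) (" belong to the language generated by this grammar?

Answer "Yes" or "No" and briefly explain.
Each production adds parentheses only in matched pairs (S → ( S )) or none at all, so every derived string has equally many '(' and ')'. The string ( ) ( has two '(' and one ')', so it cannot be derived.

Final answer: No - no valid derivation exists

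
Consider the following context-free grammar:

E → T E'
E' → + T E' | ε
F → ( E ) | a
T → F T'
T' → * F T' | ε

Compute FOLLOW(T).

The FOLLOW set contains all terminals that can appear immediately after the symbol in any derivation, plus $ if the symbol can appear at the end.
Useful FIRST sets: FIRST(E') = {+, ε}, FIRST(T') = {*, ε} (both E' and T' are nullable).
FOLLOW(E): E is the start symbol → $; E appears in F → ( E ) followed by ')' → FOLLOW(E) = {), $}.
FOLLOW(E'): E' appears at the right end of E → T E' and of E' → + T E', so FOLLOW(E') ⊇ FOLLOW(E) (the second occurrence adds nothing new). FOLLOW(E') = {), $}.
FOLLOW(T): in E → T E' and E' → + T E', T is followed by E': add FIRST(E') minus ε = {+}; since E' is nullable, also add FOLLOW(E) and FOLLOW(E') = {), $}. FOLLOW(T) = {+, ), $}.

Final answer: {$, ), +}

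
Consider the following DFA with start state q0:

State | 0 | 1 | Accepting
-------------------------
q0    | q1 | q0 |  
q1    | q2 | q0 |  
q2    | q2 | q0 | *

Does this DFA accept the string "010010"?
Start in q0.
Read '0': q0 → q1
Read '1': q1 → q0
Read '0': q0 → q1
Read '0': q1 → q2
Read '1': q2 → q0
Read '0': q0 → q1
Final state q1 is not accepting, so the string is rejected.

Final answer: No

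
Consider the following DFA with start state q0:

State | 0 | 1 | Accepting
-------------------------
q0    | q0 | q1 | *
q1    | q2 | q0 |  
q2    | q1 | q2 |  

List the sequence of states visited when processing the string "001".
q0 → q0 → q0 → q1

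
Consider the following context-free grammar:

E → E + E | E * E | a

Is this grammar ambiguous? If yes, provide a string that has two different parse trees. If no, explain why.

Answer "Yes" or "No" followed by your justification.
Two different leftmost derivations of a + a * a:
  (1) E ⇒ E + E ⇒ a + E ⇒ a + E * E ⇒ a + a * E ⇒ a + a * a   (tree groups a + (a * a))
  (2) E ⇒ E * E ⇒ E + E * E ⇒ a + E * E ⇒ a + a * E ⇒ a + a * a   (tree groups (a + a) * a)
Two distinct leftmost derivations = two distinct parse trees, so the grammar is ambiguous.

Final answer: Yes - the string 'a + a * a' has two distinct leftmost derivations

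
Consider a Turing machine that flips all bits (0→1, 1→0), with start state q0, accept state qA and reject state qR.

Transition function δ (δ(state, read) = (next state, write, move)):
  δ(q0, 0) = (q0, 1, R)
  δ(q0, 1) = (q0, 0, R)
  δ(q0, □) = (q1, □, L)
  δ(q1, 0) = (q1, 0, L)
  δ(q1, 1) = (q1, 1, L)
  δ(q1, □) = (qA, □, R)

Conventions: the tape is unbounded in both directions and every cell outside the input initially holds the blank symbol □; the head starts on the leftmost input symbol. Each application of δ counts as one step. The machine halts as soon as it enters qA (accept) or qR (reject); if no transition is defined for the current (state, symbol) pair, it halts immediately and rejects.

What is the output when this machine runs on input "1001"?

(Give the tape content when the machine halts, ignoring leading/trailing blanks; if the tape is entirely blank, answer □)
Step 0: [q0]1001 (head at position 0)
Step 1: δ(q0, 1) = (q0, 0, R)  ⊢  0[q0]001 (head at position 1)
Step 2: δ(q0, 0) = (q0, 1, R)  ⊢  01[q0]01 (head at position 2)
Step 3: δ(q0, 0) = (q0, 1, R)  ⊢  011[q0]1 (head at position 3)
Step 4: δ(q0, 1) = (q0, 0, R)  ⊢  0110[q0]□ (head at position 4)
Step 5: δ(q0, □) = (q1, □, L)  ⊢  011[q1]0□ (head at position 3)
Step 6: δ(q1, 0) = (q1, 0, L)  ⊢  01[q1]10□ (head at position 2)
Step 7: δ(q1, 1) = (q1, 1, L)  ⊢  0[q1]110□ (head at position 1)
Step 8: δ(q1, 1) = (q1, 1, L)  ⊢  [q1]0110□ (head at position 0)
Step 9: δ(q1, 0) = (q1, 0, L)  ⊢  [q1]□0110□ (head at position -1)
Step 10: δ(q1, □) = (qA, □, R)  ⊢  □[qA]0110□ (head at position 0)
The machine is in qA, so it halts and accepts.
Tape content when halted (ignoring surrounding blanks): 0110

Final answer: Output: 0110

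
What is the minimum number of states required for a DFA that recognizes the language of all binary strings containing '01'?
Language: binary strings containing '01'
Lower bound (Myhill–Nerode): the prefixes ε, 0, 01 are pairwise distinguishable:
  ε vs 01: suffix ε distinguishes them (ε is rejected, 01 is accepted)
  0 vs 01: suffix ε distinguishes them (0 is rejected, 01 is accepted)
  ε vs 0: suffix 1 distinguishes them (ε·1 = 1 is rejected, 0·1 = 01 is accepted)
So any DFA needs at least 3 states.
Upper bound: a DFA with 3 states exists (one state per class above: 'no progress', 'last symbol 0', and 'seen 01' (accepting sink)).
Minimum states: 3

Final answer: 3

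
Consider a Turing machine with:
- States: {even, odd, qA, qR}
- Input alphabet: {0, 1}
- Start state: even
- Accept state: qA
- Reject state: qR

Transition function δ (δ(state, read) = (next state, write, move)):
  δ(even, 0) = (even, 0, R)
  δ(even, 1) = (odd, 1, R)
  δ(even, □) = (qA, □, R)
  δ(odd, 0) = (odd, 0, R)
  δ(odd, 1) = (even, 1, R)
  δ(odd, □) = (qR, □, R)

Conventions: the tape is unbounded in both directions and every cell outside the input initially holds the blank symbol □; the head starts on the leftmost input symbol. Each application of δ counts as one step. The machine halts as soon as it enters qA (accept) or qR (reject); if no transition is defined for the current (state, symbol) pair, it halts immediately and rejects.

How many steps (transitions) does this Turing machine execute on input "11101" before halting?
Step 0: [even]11101 (head at position 0)
Step 1: δ(even, 1) = (odd, 1, R)  ⊢  1[odd]1101 (head at position 1)
Step 2: δ(odd, 1) = (even, 1, R)  ⊢  11[even]101 (head at position 2)
Step 3: δ(even, 1) = (odd, 1, R)  ⊢  111[odd]01 (head at position 3)
Step 4: δ(odd, 0) = (odd, 0, R)  ⊢  1110[odd]1 (head at position 4)
Step 5: δ(odd, 1) = (even, 1, R)  ⊢  11101[even]□ (head at position 5)
Step 6: δ(even, □) = (qA, □, R)  ⊢  11101□[qA]□ (head at position 6)
The machine is in qA, so it halts and accepts.
Number of transitions executed: 6.

Final answer: 6 steps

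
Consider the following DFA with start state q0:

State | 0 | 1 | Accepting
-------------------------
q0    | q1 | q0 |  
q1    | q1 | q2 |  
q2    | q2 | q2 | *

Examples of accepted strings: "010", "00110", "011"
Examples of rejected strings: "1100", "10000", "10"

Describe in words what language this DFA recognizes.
binary strings containing '01' as a substring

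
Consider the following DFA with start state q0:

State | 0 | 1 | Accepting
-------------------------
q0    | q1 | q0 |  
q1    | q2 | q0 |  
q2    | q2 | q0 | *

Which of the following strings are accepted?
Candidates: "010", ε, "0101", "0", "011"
"010": q0 → q1 → q0 → q1; q1 is not accepting → rejected
ε: q0; q0 is not accepting → rejected
"0101": q0 → q1 → q0 → q1 → q0; q0 is not accepting → rejected
"0": q0 → q1; q1 is not accepting → rejected
"011": q0 → q1 → q0 → q0; q0 is not accepting → rejected

Final answer: None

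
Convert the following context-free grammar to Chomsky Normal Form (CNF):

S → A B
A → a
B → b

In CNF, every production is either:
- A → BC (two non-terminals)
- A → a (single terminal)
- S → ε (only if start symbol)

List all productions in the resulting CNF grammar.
The grammar has no ε-productions or unit productions to eliminate.
S → A B is already in CNF (two non-terminals) – keep it.
A → a is already in CNF (single terminal) – keep it.
B → b is already in CNF (single terminal) – keep it.
Resulting CNF grammar (3 productions): A → a; B → b; S → A B

Final answer: A → a; B → b; S → A B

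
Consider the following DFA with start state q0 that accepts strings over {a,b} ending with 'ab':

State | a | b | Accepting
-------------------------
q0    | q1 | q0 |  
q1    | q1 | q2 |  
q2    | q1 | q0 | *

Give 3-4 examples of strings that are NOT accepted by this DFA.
Any strings that end in a non-accepting state work; for example:
"bb": q0 → q0 → q0; q0 is not accepting → rejected
"aaba": q0 → q1 → q1 → q2 → q1; q1 is not accepting → rejected
"aabb": q0 → q1 → q1 → q2 → q0; q0 is not accepting → rejected
"babb": q0 → q0 → q1 → q2 → q0; q0 is not accepting → rejected

Final answer: "bb", "aaba", "aabb", "babb"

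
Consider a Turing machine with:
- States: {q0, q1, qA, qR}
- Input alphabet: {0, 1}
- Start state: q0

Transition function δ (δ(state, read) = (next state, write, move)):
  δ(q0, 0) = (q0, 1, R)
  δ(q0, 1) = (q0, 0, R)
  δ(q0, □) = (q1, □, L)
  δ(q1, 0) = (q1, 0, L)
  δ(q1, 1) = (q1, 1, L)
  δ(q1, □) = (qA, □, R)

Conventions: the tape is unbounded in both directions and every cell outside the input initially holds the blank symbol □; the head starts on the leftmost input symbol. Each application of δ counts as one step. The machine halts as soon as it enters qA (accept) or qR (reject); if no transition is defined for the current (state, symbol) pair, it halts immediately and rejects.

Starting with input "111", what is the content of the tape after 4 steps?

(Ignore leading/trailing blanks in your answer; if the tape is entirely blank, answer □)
Step 0: [q0]111 (head at position 0)
Step 1: δ(q0, 1) = (q0, 0, R)  ⊢  0[q0]11 (head at position 1)
Step 2: δ(q0, 1) = (q0, 0, R)  ⊢  00[q0]1 (head at position 2)
Step 3: δ(q0, 1) = (q0, 0, R)  ⊢  000[q0]□ (head at position 3)
Step 4: δ(q0, □) = (q1, □, L)  ⊢  00[q1]0□ (head at position 2)
Tape after 4 steps (ignoring surrounding blanks): 000

Final answer: Tape: 000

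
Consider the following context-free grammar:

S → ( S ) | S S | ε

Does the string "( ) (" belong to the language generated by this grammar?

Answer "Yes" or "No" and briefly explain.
Each production adds parentheses only in matched pairs (S → ( S )) or none at all, so every derived string has equally many '(' and ')'. The string ( ) ( has two '(' and one ')', so it cannot be derived.

Final answer: No - no valid derivation exists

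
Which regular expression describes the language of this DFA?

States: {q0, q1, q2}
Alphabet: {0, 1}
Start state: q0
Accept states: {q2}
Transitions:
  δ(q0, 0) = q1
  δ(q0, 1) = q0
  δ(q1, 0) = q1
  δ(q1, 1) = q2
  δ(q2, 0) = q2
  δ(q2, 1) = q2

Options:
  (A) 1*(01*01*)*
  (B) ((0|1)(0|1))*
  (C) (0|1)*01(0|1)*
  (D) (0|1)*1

Testing sample strings against the DFA:
  '00001' -> accepted
  '101' -> accepted
  '10' -> rejected
  '010' -> accepted
Checking each option for a counterexample:
  (A) 1*(01*01*)*: ε is rejected by the DFA but matches the regex → eliminated
  (B) ((0|1)(0|1))*: ε is rejected by the DFA but matches the regex → eliminated
  (C) (0|1)*01(0|1)*: agrees with the DFA on all strings of length ≤ 4
  (D) (0|1)*1: '1' is rejected by the DFA but matches the regex → eliminated
Only (C) (0|1)*01(0|1)* is consistent with the DFA.

Final answer: (C) (0|1)*01(0|1)*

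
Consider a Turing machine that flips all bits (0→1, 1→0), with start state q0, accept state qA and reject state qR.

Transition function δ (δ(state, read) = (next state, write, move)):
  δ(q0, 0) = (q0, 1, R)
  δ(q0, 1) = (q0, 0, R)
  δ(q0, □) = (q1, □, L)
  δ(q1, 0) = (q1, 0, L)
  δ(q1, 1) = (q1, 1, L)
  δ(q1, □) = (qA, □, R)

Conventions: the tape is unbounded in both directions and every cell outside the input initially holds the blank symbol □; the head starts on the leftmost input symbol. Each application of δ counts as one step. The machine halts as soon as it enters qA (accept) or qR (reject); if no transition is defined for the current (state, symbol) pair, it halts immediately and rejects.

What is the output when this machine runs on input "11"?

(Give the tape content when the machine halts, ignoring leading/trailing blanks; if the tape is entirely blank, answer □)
Step 0: [q0]11 (head at position 0)
Step 1: δ(q0, 1) = (q0, 0, R)  ⊢  0[q0]1 (head at position 1)
Step 2: δ(q0, 1) = (q0, 0, R)  ⊢  00[q0]□ (head at position 2)
Step 3: δ(q0, □) = (q1, □, L)  ⊢  0[q1]0□ (head at position 1)
Step 4: δ(q1, 0) = (q1, 0, L)  ⊢  [q1]00□ (head at position 0)
Step 5: δ(q1, 0) = (q1, 0, L)  ⊢  [q1]□00□ (head at position -1)
Step 6: δ(q1, □) = (qA, □, R)  ⊢  □[qA]00□ (head at position 0)
The machine is in qA, so it halts and accepts.
Tape content when halted (ignoring surrounding blanks): 00

Final answer: Output: 00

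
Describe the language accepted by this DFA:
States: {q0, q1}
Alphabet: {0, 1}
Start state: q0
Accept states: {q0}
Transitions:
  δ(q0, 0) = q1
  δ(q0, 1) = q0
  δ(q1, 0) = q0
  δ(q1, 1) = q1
Analyzing the DFA structure:
Start state: q0
Accept states: {q0}
Interpreting what each state remembers (checking against the transitions):
  q0: an even number of 0s has been read so far
  q1: an odd number of 0s has been read so far
  δ(q0, 0): in q0 (an even number of 0s has been read so far), after reading 0 we have: an odd number of 0s has been read so far → q1
  δ(q0, 1): in q0 (an even number of 0s has been read so far), after reading 1 we have: an even number of 0s has been read so far → q0
  δ(q1, 0): in q1 (an odd number of 0s has been read so far), after reading 0 we have: an even number of 0s has been read so far → q0
  δ(q1, 1): in q1 (an odd number of 0s has been read so far), after reading 1 we have: an odd number of 0s has been read so far → q1
A string is accepted iff it ends in {q0}, i.e. an even number of 0s has been read so far.
Language: All binary strings with an even number of 0s

Final answer: All binary strings with an even number of 0s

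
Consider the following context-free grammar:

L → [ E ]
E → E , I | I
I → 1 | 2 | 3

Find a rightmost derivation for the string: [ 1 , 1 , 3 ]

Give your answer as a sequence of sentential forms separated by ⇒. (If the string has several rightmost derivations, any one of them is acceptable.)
Start with L.
Step 1: the rightmost non-terminal is L; apply L → [ E ]:  [ E ]
Step 2: the rightmost non-terminal is E; apply E → E , I:  [ E , I ]
Step 3: the rightmost non-terminal is I; apply I → 3:  [ E , 3 ]
Step 4: the rightmost non-terminal is E; apply E → E , I:  [ E , I , 3 ]
Step 5: the rightmost non-terminal is I; apply I → 1:  [ E , 1 , 3 ]
Step 6: the rightmost non-terminal is E; apply E → I:  [ I , 1 , 3 ]
Step 7: the rightmost non-terminal is I; apply I → 1:  [ 1 , 1 , 3 ]

Final answer: L ⇒ [ E ] ⇒ [ E , I ] ⇒ [ E , 3 ] ⇒ [ E , I , 3 ] ⇒ [ E , 1 , 3 ] ⇒ [ I , 1 , 3 ] ⇒ [ 1 , 1 , 3 ]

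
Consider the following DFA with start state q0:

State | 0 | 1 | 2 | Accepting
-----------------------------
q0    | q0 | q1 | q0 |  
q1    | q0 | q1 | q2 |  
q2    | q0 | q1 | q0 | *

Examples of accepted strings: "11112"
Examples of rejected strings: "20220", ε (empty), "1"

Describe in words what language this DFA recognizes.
strings over {0,1,2} ending with '12'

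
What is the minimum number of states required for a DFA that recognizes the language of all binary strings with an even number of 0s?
Language: binary strings with an even number of 0s
Lower bound (Myhill–Nerode): the prefixes ε, 0 are pairwise distinguishable:
  ε vs 0: suffix ε distinguishes them (ε has zero 0s (accepted), 0 has one 0 (rejected))
So any DFA needs at least 2 states.
Upper bound: a DFA with 2 states exists (one state per class above).
Minimum states: 2

Final answer: 2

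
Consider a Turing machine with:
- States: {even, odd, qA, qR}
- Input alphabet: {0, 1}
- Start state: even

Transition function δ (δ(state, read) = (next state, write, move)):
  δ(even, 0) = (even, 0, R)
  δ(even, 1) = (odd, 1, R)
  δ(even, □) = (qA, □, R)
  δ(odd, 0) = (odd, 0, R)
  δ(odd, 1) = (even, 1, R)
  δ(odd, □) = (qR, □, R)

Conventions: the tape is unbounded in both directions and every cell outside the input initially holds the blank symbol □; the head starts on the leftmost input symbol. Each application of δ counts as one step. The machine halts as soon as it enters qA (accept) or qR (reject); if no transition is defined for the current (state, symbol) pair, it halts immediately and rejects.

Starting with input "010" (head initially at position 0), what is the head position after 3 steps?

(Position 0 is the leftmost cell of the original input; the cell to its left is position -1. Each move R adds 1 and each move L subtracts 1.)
Step 0: [even]010 (head at position 0)
Step 1: δ(even, 0) = (even, 0, R)  ⊢  0[even]10 (head at position 1)
Step 2: δ(even, 1) = (odd, 1, R)  ⊢  01[odd]0 (head at position 2)
Step 3: δ(odd, 0) = (odd, 0, R)  ⊢  010[odd]□ (head at position 3)
Head position after 3 steps: 3

Final answer: Position 3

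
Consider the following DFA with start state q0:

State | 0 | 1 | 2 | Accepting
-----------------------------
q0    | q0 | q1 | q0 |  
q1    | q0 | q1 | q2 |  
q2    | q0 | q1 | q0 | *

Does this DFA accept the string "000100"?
Start in q0.
Read '0': q0 → q0
Read '0': q0 → q0
Read '0': q0 → q0
Read '1': q0 → q1
Read '0': q1 → q0
Read '0': q0 → q0
Final state q0 is not accepting, so the string is rejected.

Final answer: No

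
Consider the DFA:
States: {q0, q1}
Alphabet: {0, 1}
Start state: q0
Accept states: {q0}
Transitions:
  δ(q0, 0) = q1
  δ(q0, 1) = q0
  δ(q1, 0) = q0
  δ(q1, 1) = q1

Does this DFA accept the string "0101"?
Processing string "0101":
  q0 --0--> q1
  q1 --1--> q1
  q1 --0--> q0
  q0 --1--> q0
Final state: q0
Accept states: {q0}
q0 is an accept state, so the string is accepted.

Final answer: Yes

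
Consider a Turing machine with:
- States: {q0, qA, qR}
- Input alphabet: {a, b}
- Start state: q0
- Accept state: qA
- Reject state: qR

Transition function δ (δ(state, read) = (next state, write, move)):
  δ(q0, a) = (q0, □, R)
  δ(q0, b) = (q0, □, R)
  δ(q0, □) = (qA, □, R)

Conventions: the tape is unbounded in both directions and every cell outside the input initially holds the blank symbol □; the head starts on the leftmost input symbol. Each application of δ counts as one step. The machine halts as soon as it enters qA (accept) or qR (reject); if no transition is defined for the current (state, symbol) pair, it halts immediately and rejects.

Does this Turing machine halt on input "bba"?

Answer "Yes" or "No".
Step 0: [q0]bba (head at position 0)
Step 1: δ(q0, b) = (q0, □, R)  ⊢  □[q0]ba (head at position 1)
Step 2: δ(q0, b) = (q0, □, R)  ⊢  □□[q0]a (head at position 2)
Step 3: δ(q0, a) = (q0, □, R)  ⊢  □□□[q0]□ (head at position 3)
Step 4: δ(q0, □) = (qA, □, R)  ⊢  □□□□[qA]□ (head at position 4)
The machine is in qA, so it halts and accepts.
It halts after 4 steps.

Final answer: Yes - halts after 4 steps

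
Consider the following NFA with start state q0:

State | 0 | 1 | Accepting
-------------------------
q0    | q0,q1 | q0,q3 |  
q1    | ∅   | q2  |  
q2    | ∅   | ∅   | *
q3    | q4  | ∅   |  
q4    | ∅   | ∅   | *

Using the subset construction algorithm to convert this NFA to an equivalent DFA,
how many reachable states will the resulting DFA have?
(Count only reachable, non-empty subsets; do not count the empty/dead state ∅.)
Start subset: {q0}
{q0}: on 0 → {q0, q1}, on 1 → {q0, q3}
{q0, q1}: on 0 → {q0, q1}, on 1 → {q0, q2, q3}
{q0, q3}: on 0 → {q0, q1, q4}, on 1 → {q0, q3}
{q0, q2, q3}: on 0 → {q0, q1, q4}, on 1 → {q0, q3}
{q0, q1, q4}: on 0 → {q0, q1}, on 1 → {q0, q2, q3}
Reachable non-empty subsets: {q0}, {q0, q1}, {q0, q3}, {q0, q2, q3}, {q0, q1, q4} — 5 in total.

Final answer: 5 states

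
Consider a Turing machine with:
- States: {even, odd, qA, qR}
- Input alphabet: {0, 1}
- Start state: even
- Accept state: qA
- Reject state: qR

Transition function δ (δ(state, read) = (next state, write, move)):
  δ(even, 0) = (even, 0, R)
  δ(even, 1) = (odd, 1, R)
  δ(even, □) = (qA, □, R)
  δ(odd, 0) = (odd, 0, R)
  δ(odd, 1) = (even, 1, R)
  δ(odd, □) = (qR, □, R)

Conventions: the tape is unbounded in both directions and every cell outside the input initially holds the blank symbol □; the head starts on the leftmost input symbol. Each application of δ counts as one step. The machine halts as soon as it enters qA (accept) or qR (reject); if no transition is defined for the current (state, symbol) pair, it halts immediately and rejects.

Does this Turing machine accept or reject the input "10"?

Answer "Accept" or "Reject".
Step 0: [even]10 (head at position 0)
Step 1: δ(even, 1) = (odd, 1, R)  ⊢  1[odd]0 (head at position 1)
Step 2: δ(odd, 0) = (odd, 0, R)  ⊢  10[odd]□ (head at position 2)
Step 3: δ(odd, □) = (qR, □, R)  ⊢  10□[qR]□ (head at position 3)
The machine is in qR, so it halts and rejects.

Final answer: Reject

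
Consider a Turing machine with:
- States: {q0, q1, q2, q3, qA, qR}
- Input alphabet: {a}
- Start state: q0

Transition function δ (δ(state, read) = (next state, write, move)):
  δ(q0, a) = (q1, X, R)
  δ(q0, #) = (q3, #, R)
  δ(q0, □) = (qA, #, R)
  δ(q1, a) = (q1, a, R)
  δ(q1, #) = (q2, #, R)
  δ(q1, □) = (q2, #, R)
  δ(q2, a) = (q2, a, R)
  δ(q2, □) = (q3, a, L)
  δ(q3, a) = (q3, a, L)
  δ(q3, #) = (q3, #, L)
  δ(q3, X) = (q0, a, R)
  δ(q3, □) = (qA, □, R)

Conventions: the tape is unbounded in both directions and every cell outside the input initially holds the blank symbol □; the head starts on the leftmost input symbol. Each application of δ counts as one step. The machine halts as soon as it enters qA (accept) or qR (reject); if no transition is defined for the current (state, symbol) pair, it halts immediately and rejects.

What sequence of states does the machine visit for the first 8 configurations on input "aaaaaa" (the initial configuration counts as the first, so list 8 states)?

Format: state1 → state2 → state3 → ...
Step 0: [q0]aaaaaa (head at position 0)
Step 1: δ(q0, a) = (q1, X, R)  ⊢  X[q1]aaaaa (head at position 1)
Step 2: δ(q1, a) = (q1, a, R)  ⊢  Xa[q1]aaaa (head at position 2)
Step 3: δ(q1, a) = (q1, a, R)  ⊢  Xaa[q1]aaa (head at position 3)
Step 4: δ(q1, a) = (q1, a, R)  ⊢  Xaaa[q1]aa (head at position 4)
Step 5: δ(q1, a) = (q1, a, R)  ⊢  Xaaaa[q1]a (head at position 5)
Step 6: δ(q1, a) = (q1, a, R)  ⊢  Xaaaaa[q1]□ (head at position 6)
Step 7: δ(q1, □) = (q2, #, R)  ⊢  Xaaaaa#[q2]□ (head at position 7)
Reading off the states of these 8 configurations: q0 → q1 → q1 → q1 → q1 → q1 → q1 → q2

Final answer: q0 → q1 → q1 → q1 → q1 → q1 → q1 → q2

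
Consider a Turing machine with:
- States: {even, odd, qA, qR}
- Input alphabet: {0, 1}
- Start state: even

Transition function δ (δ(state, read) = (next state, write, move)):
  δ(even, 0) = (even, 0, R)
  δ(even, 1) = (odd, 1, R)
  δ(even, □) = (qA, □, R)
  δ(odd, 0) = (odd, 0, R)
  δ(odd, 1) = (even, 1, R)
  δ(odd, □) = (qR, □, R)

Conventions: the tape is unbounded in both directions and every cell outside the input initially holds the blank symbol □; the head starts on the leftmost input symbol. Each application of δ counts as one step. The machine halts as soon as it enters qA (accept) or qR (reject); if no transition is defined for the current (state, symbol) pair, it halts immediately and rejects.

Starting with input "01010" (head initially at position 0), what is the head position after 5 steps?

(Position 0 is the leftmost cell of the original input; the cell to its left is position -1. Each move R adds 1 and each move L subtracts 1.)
Step 0: [even]01010 (head at position 0)
Step 1: δ(even, 0) = (even, 0, R)  ⊢  0[even]1010 (head at position 1)
Step 2: δ(even, 1) = (odd, 1, R)  ⊢  01[odd]010 (head at position 2)
Step 3: δ(odd, 0) = (odd, 0, R)  ⊢  010[odd]10 (head at position 3)
Step 4: δ(odd, 1) = (even, 1, R)  ⊢  0101[even]0 (head at position 4)
Step 5: δ(even, 0) = (even, 0, R)  ⊢  01010[even]□ (head at position 5)
Head position after 5 steps: 5

Final answer: Position 5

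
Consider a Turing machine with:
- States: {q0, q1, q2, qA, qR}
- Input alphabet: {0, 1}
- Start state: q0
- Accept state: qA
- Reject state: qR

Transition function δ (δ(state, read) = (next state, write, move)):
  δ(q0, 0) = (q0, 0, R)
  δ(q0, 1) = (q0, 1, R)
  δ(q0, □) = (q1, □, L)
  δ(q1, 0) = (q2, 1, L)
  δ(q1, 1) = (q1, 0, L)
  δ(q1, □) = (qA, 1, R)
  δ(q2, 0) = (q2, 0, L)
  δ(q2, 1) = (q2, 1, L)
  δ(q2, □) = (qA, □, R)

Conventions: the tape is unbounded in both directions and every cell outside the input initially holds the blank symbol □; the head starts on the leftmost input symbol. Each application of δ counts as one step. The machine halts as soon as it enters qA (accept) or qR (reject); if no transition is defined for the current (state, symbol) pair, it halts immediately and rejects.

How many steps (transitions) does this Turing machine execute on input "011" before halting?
Step 0: [q0]011 (head at position 0)
Step 1: δ(q0, 0) = (q0, 0, R)  ⊢  0[q0]11 (head at position 1)
Step 2: δ(q0, 1) = (q0, 1, R)  ⊢  01[q0]1 (head at position 2)
Step 3: δ(q0, 1) = (q0, 1, R)  ⊢  011[q0]□ (head at position 3)
Step 4: δ(q0, □) = (q1, □, L)  ⊢  01[q1]1□ (head at position 2)
Step 5: δ(q1, 1) = (q1, 0, L)  ⊢  0[q1]10□ (head at position 1)
Step 6: δ(q1, 1) = (q1, 0, L)  ⊢  [q1]000□ (head at position 0)
Step 7: δ(q1, 0) = (q2, 1, L)  ⊢  [q2]□100□ (head at position -1)
Step 8: δ(q2, □) = (qA, □, R)  ⊢  □[qA]100□ (head at position 0)
The machine is in qA, so it halts and accepts.
Number of transitions executed: 8.

Final answer: 8 steps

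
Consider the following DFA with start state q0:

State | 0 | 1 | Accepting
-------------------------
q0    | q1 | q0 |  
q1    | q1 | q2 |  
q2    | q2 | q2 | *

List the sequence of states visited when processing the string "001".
q0 → q1 → q1 → q2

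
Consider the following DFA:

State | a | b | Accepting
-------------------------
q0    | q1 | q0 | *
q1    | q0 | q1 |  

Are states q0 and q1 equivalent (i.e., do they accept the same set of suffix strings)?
Try the suffix ε (the empty string).
From q0: q0 — accepting.
From q1: q1 — not accepting.
The two states disagree on this suffix, so they are not equivalent.

Final answer: No. Distinguishing string: ε (the empty string) - accepted from q0 but not from q1.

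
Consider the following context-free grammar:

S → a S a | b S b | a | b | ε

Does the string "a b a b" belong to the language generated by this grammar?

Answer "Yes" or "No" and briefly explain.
Every production places the same symbol at both ends (or yields a single symbol / ε), so every derived string is a palindrome. a b a b reversed is b a b a ≠ a b a b, so it is not a palindrome and cannot be derived (already the first step fails: the string starts with a but ends with b, so neither S → a S a nor S → b S b fits).

Final answer: No - no valid derivation exists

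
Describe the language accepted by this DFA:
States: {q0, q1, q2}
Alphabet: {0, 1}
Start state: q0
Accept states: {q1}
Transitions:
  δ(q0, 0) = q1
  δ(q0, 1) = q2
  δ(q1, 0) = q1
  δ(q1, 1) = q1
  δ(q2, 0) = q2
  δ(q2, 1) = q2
Analyzing the DFA structure:
Start state: q0
Accept states: {q1}
Interpreting what each state remembers (checking against the transitions):
  q0: nothing has been read yet
  q1: the first symbol was 0
  q2: the first symbol was 1 (trap state)
  δ(q0, 0): in q0 (nothing has been read yet), after reading 0 we have: the first symbol was 0 → q1
  δ(q0, 1): in q0 (nothing has been read yet), after reading 1 we have: the first symbol was 1 (trap state) → q2
  δ(q1, 0): in q1 (the first symbol was 0), after reading 0 we have: the first symbol was 0 → q1
  δ(q1, 1): in q1 (the first symbol was 0), after reading 1 we have: the first symbol was 0 → q1
  δ(q2, 0): in q2 (the first symbol was 1 (trap state)), after reading 0 we have: the first symbol was 1 (trap state) → q2
  δ(q2, 1): in q2 (the first symbol was 1 (trap state)), after reading 1 we have: the first symbol was 1 (trap state) → q2
A string is accepted iff it ends in {q1}, i.e. the first symbol was 0.
Language: All binary strings starting with 0

Final answer: All binary strings starting with 0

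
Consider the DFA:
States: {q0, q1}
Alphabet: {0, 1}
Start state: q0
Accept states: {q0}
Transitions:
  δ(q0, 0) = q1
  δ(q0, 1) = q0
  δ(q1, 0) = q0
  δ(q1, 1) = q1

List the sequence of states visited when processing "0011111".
Starting at q0
Read '0': q0 -> q1
Read '0': q1 -> q0
Read '1': q0 -> q0
Read '1': q0 -> q0
Read '1': q0 -> q0
Read '1': q0 -> q0
Read '1': q0 -> q0

Final answer: q0 -> q1 -> q0 -> q0 -> q0 -> q0 -> q0 -> q0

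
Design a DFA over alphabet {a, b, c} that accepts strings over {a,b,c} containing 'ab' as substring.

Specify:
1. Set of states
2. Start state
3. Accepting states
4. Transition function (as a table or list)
One valid DFA (any DFA recognizing the same language is acceptable):
States: {q0, q1, q2}
Start: q0
Accepting: {q2}
Transitions (accepting states marked with *):
State | a | b | c | Accepting
-----------------------------
q0    | q1 | q0 | q0 |  
q1    | q1 | q2 | q0 |  
q2    | q2 | q2 | q2 | *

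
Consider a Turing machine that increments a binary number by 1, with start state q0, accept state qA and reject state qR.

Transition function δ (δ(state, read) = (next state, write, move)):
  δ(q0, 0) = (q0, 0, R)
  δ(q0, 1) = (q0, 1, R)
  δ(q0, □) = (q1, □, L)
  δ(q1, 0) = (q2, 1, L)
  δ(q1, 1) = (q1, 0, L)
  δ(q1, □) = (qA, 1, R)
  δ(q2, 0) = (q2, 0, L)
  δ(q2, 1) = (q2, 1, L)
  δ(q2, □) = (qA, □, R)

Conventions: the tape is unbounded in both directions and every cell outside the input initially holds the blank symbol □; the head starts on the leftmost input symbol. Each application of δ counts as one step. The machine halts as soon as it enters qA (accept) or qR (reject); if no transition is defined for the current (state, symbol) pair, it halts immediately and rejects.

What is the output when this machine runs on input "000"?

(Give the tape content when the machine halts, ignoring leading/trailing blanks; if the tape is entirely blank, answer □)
Step 0: [q0]000 (head at position 0)
Step 1: δ(q0, 0) = (q0, 0, R)  ⊢  0[q0]00 (head at position 1)
Step 2: δ(q0, 0) = (q0, 0, R)  ⊢  00[q0]0 (head at position 2)
Step 3: δ(q0, 0) = (q0, 0, R)  ⊢  000[q0]□ (head at position 3)
Step 4: δ(q0, □) = (q1, □, L)  ⊢  00[q1]0□ (head at position 2)
Step 5: δ(q1, 0) = (q2, 1, L)  ⊢  0[q2]01□ (head at position 1)
Step 6: δ(q2, 0) = (q2, 0, L)  ⊢  [q2]001□ (head at position 0)
Step 7: δ(q2, 0) = (q2, 0, L)  ⊢  [q2]□001□ (head at position -1)
Step 8: δ(q2, □) = (qA, □, R)  ⊢  □[qA]001□ (head at position 0)
The machine is in qA, so it halts and accepts.
Tape content when halted (ignoring surrounding blanks): 001

Final answer: Output: 001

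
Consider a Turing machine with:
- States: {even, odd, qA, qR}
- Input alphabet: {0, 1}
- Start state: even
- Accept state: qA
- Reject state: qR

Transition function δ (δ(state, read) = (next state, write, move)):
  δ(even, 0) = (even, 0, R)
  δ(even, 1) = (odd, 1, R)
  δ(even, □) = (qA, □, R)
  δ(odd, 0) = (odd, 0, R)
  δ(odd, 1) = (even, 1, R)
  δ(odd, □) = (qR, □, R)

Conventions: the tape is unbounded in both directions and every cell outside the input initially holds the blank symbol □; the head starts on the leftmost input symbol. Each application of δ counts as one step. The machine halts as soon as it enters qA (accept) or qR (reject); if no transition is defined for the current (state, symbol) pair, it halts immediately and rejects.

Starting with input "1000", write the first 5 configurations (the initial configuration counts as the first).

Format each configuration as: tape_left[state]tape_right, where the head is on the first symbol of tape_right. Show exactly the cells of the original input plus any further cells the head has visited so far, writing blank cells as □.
Step 0: [even]1000 (head at position 0)
Step 1: δ(even, 1) = (odd, 1, R)  ⊢  1[odd]000 (head at position 1)
Step 2: δ(odd, 0) = (odd, 0, R)  ⊢  10[odd]00 (head at position 2)
Step 3: δ(odd, 0) = (odd, 0, R)  ⊢  100[odd]0 (head at position 3)
Step 4: δ(odd, 0) = (odd, 0, R)  ⊢  1000[odd]□ (head at position 4)

Final answer: [even]1000 ⊢ 1[odd]000 ⊢ 10[odd]00 ⊢ 100[odd]0 ⊢ 1000[odd]□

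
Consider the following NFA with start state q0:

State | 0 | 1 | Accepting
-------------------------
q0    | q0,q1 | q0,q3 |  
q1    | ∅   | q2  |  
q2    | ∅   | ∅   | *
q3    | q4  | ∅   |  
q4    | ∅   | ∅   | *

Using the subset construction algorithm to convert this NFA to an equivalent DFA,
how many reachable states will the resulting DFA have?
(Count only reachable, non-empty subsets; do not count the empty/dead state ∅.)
Start subset: {q0}
{q0}: on 0 → {q0, q1}, on 1 → {q0, q3}
{q0, q1}: on 0 → {q0, q1}, on 1 → {q0, q2, q3}
{q0, q3}: on 0 → {q0, q1, q4}, on 1 → {q0, q3}
{q0, q2, q3}: on 0 → {q0, q1, q4}, on 1 → {q0, q3}
{q0, q1, q4}: on 0 → {q0, q1}, on 1 → {q0, q2, q3}
Reachable non-empty subsets: {q0}, {q0, q1}, {q0, q3}, {q0, q2, q3}, {q0, q1, q4} — 5 in total.

Final answer: 5 states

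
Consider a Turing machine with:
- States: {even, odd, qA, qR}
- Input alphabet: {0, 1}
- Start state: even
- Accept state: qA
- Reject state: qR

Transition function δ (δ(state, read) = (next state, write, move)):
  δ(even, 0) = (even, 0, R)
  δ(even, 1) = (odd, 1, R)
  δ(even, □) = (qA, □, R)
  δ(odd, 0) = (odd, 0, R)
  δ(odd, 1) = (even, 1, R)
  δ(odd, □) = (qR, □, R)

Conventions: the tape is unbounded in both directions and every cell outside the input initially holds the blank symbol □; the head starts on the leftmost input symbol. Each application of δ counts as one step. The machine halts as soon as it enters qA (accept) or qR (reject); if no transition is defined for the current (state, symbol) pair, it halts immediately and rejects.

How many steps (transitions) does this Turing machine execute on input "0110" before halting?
Step 0: [even]0110 (head at position 0)
Step 1: δ(even, 0) = (even, 0, R)  ⊢  0[even]110 (head at position 1)
Step 2: δ(even, 1) = (odd, 1, R)  ⊢  01[odd]10 (head at position 2)
Step 3: δ(odd, 1) = (even, 1, R)  ⊢  011[even]0 (head at position 3)
Step 4: δ(even, 0) = (even, 0, R)  ⊢  0110[even]□ (head at position 4)
Step 5: δ(even, □) = (qA, □, R)  ⊢  0110□[qA]□ (head at position 5)
The machine is in qA, so it halts and accepts.
Number of transitions executed: 5.

Final answer: 5 steps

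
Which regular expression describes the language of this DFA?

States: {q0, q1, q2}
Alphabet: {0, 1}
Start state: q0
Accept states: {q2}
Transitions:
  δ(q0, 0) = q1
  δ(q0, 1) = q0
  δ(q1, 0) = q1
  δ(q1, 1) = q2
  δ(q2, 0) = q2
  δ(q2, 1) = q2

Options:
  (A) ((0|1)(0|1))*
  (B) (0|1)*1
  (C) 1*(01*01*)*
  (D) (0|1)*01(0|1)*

Testing sample strings against the DFA:
  '01111' -> accepted
  '1110' -> rejected
  '0010' -> accepted
  '1100' -> rejected
Checking each option for a counterexample:
  (A) ((0|1)(0|1))*: ε is rejected by the DFA but matches the regex → eliminated
  (B) (0|1)*1: '1' is rejected by the DFA but matches the regex → eliminated
  (C) 1*(01*01*)*: ε is rejected by the DFA but matches the regex → eliminated
  (D) (0|1)*01(0|1)*: agrees with the DFA on all strings of length ≤ 4
Only (D) (0|1)*01(0|1)* is consistent with the DFA.

Final answer: (D) (0|1)*01(0|1)*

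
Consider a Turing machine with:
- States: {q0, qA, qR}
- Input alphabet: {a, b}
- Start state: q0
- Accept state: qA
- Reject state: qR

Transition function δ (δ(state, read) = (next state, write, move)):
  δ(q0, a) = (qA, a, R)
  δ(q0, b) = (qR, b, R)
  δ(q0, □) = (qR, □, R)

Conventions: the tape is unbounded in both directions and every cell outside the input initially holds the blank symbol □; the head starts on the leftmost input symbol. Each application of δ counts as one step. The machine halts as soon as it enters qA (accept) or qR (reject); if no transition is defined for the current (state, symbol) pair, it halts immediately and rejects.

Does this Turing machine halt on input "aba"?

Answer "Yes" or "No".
Step 0: [q0]aba (head at position 0)
Step 1: δ(q0, a) = (qA, a, R)  ⊢  a[qA]ba (head at position 1)
The machine is in qA, so it halts and accepts.
It halts after 1 steps.

Final answer: Yes - halts after 1 steps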